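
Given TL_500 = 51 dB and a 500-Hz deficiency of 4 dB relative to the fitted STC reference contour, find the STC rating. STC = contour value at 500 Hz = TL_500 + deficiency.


By ASTM E413, STC = value of the fitted reference contour at 500 Hz.
Contour value at 500 Hz = TL_500 + deficiency = 51 + 4 = 55
STC = 55


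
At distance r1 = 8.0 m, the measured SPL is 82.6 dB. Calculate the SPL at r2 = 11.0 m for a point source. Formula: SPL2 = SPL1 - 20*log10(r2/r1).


r2/r1 = 11.0/8.0 = 1.375
Correction = 20*log10(1.375) = 2.76605 dB
SPL2 = 82.6 - 2.76605 = 79.834 dB


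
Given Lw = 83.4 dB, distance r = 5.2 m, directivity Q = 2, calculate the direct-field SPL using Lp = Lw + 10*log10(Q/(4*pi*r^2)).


4*pi*r^2 = 4*pi*5.2^2 = 339.795 m^2
Q / (4*pi*r^2) = 2 / 339.795 = 0.0058859
Lp = 83.4 + 10*log10(0.0058859) = 61.098 dB


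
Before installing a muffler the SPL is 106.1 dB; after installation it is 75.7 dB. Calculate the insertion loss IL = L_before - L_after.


Insertion loss = SPL without muffler - SPL with muffler
IL = 106.1 - 75.7 = 30.4 dB


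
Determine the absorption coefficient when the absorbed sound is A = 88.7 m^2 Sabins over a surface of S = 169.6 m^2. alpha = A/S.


Absorption coefficient = absorbed power / incident power
alpha = A / S = 88.7 / 169.6 = 0.523


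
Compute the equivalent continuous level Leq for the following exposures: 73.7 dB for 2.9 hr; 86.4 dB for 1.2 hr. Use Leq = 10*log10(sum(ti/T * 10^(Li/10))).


T_total = 2.9 + 1.2 = 4.1 hr
(2.9/4.1) * 10^(73.7/10) = 1.65811e+07
(1.2/4.1) * 10^(86.4/10) = 1.27761e+08
Sum = 1.65811e+07 + 1.27761e+08 = 1.44342e+08
Leq = 10*log10(1.44342e+08) = 81.594 dB


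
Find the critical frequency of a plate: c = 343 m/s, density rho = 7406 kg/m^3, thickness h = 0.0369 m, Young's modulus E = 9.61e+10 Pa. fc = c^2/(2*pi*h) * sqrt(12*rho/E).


12*rho/E = 12*7406/9.61e+10 = 9.24787e-07
sqrt(12*rho/E) = sqrt(9.24787e-07) = 0.000961658
c^2/(2*pi*h) = 343^2/(2*pi*0.0369) = 507437
fc = 507437 * 0.000961658 = 487.98 Hz


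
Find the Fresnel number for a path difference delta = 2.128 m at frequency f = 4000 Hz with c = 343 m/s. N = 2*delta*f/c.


N = 2*delta*f/c = 2*delta/lambda, where lambda = c/f
lambda = 343 / 4000 = 0.08575 m
N = 2 * 2.128 / 0.08575 = 49.633


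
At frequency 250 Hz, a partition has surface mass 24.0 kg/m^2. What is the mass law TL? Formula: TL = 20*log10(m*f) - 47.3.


m * f = 24.0 * 250 = 6000
20*log10(6000) = 75.563 dB
TL = 75.563 - 47.3 = 28.263 dB


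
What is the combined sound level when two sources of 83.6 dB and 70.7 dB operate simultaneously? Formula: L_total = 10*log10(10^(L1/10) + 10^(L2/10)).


10^(83.6/10) = 2.29087e+08
10^(70.7/10) = 1.1749e+07
Sum = 2.29087e+08 + 1.1749e+07 = 2.40836e+08
L_total = 10*log10(2.40836e+08) = 83.817 dB


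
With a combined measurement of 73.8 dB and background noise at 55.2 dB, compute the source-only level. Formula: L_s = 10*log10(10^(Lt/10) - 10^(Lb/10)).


10^(73.8/10) = 2.39883e+07
10^(55.2/10) = 331131
Difference = 2.39883e+07 - 331131 = 2.36572e+07
L_source = 10*log10(2.36572e+07) = 73.74 dB


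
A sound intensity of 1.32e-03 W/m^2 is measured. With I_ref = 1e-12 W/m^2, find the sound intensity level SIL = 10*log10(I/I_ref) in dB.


I / I_ref = 1.32e-03 / 1e-12 = 1.32e+09
SIL = 10 * log10(1.32e+09) = 91.206 dB


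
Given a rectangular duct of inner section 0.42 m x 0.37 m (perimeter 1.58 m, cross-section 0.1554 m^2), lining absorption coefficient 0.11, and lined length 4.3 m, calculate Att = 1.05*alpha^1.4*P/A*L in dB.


alpha^1.4 = 0.11^1.4 = 0.0454935
Attenuation rate = 1.05 * alpha^1.4 * P / A
= 1.05 * 0.0454935 * 1.58 / 0.1554 = 0.485674 dB/m
Total Att = 0.485674 * 4.3 = 2.0884 dB


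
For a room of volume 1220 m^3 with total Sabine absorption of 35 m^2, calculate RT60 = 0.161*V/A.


RT60 = 0.161 * 1220 / 35 = 5.612 s


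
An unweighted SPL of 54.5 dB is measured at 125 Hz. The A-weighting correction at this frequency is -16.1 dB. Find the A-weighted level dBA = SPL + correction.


A-weighting table: 125 Hz -> -16.1 dB correction
SPL_A = SPL + correction = 54.5 + (-16.1) = 38.4 dBA


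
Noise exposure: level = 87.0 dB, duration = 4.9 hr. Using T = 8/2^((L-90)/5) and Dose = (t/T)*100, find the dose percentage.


T_allowed = 8 / 2^((87.0 - 90)/5) = 12.1257 hr
Dose = 4.9 / 12.1257 * 100 = 40.41 %


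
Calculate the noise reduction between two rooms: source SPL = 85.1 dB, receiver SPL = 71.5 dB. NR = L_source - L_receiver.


NR = L_source - L_receiver (difference between source and receiving room levels)
NR = 85.1 - 71.5 = 13.6 dB


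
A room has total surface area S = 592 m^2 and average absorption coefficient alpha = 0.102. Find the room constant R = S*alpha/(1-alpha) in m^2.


R = 592 * 0.102 / (1 - 0.102) = 67.243 m^2


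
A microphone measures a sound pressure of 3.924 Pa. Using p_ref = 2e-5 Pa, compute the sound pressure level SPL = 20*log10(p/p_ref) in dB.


p / p_ref = 3.924 / 2e-5 = 196200
SPL = 20 * log10(196200) = 105.85 dB


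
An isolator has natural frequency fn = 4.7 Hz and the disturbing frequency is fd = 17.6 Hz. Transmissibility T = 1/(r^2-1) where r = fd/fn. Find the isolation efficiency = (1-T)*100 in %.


r = 17.6 / 4.7 = 3.74468
r^2 - 1 = 3.74468^2 - 1 = 13.0226
T = 1/13.0226 = 0.0767896
Efficiency = (1 - 0.0767896)*100 = 92.321 %


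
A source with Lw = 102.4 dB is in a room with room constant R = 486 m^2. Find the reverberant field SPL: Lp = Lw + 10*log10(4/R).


4/R = 4/486 = 0.00823045
Lp = 102.4 + 10*log10(0.00823045) = 81.554 dB


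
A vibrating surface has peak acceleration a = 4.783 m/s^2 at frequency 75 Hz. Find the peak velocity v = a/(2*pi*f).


omega = 2*pi*f = 2*pi*75 = 471.239 rad/s
v = a / omega = 4.783 / 471.239 = 0.01015 m/s


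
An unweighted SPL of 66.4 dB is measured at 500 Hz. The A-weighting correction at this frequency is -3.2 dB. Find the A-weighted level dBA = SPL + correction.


A-weighting table: 500 Hz -> -3.2 dB correction
SPL_A = SPL + correction = 66.4 + (-3.2) = 63.2 dBA


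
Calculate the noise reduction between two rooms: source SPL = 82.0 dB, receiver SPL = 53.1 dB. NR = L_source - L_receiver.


NR = L_source - L_receiver (difference between source and receiving room levels)
NR = 82.0 - 53.1 = 28.9 dB


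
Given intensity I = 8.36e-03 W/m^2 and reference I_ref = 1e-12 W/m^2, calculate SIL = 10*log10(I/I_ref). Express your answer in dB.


I / I_ref = 8.36e-03 / 1e-12 = 8.36e+09
SIL = 10 * log10(8.36e+09) = 99.222 dB


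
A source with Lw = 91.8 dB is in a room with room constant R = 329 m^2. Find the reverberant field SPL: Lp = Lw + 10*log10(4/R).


4/R = 4/329 = 0.0121581
Lp = 91.8 + 10*log10(0.0121581) = 72.649 dB


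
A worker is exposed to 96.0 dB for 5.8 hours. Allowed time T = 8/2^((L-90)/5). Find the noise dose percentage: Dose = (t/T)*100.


T_allowed = 8 / 2^((96.0 - 90)/5) = 3.4822 hr
Dose = 5.8 / 3.4822 * 100 = 166.56 %


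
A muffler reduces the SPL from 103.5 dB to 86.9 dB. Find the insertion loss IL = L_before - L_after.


Insertion loss = SPL without muffler - SPL with muffler
IL = 103.5 - 86.9 = 16.6 dB


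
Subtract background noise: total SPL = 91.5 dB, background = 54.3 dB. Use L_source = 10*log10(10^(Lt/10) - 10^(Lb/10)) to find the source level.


10^(91.5/10) = 1.41254e+09
10^(54.3/10) = 269153
Difference = 1.41254e+09 - 269153 = 1.41227e+09
L_source = 10*log10(1.41227e+09) = 91.499 dB


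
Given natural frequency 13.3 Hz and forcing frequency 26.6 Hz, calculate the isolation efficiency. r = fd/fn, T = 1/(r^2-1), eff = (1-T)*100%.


r = 26.6 / 13.3 = 2
r^2 - 1 = 2^2 - 1 = 3
T = 1/3 = 0.333333
Efficiency = (1 - 0.333333)*100 = 66.667 %


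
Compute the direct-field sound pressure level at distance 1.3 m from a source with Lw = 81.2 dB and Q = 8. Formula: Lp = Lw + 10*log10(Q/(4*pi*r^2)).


4*pi*r^2 = 4*pi*1.3^2 = 21.2372 m^2
Q / (4*pi*r^2) = 8 / 21.2372 = 0.376697
Lp = 81.2 + 10*log10(0.376697) = 76.96 dB


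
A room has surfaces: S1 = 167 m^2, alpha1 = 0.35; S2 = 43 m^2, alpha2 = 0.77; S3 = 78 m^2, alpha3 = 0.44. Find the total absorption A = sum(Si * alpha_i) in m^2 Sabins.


167 * 0.35 = 58.45
43 * 0.77 = 33.11
78 * 0.44 = 34.32
A_total = 58.45 + 33.11 + 34.32 = 125.88 m^2


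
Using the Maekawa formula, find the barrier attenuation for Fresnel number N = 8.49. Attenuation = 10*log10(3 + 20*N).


3 + 20*N = 3 + 20*8.49 = 172.8
Att = 10*log10(172.8) = 22.375 dB


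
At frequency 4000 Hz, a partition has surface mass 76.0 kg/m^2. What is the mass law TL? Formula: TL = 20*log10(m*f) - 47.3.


m * f = 76.0 * 4000 = 304000
20*log10(304000) = 109.657 dB
TL = 109.657 - 47.3 = 62.357 dB


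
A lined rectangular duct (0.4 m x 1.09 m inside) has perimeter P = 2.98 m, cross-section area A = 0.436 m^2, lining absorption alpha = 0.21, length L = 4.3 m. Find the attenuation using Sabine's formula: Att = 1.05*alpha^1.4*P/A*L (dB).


alpha^1.4 = 0.21^1.4 = 0.112488
Attenuation rate = 1.05 * alpha^1.4 * P / A
= 1.05 * 0.112488 * 2.98 / 0.436 = 0.807282 dB/m
Total Att = 0.807282 * 4.3 = 3.4713 dB


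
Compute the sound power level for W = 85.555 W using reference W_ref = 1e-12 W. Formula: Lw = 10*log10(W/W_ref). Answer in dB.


W / W_ref = 85.555 / 1e-12 = 8.5555e+13
Lw = 10 * log10(8.5555e+13) = 139.32 dB


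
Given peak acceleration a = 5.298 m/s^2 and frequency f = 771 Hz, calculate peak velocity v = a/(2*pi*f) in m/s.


omega = 2*pi*f = 2*pi*771 = 4844.34 rad/s
v = a / omega = 5.298 / 4844.34 = 0.0010936 m/s


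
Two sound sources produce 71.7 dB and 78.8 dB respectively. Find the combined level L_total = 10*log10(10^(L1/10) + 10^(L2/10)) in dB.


10^(71.7/10) = 1.47911e+07
10^(78.8/10) = 7.58578e+07
Sum = 1.47911e+07 + 7.58578e+07 = 9.06489e+07
L_total = 10*log10(9.06489e+07) = 79.574 dB


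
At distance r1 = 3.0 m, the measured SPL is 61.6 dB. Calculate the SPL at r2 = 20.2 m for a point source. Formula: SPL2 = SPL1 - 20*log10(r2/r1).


r2/r1 = 20.2/3.0 = 6.73333
Correction = 20*log10(6.73333) = 16.5646 dB
SPL2 = 61.6 - 16.5646 = 45.035 dB


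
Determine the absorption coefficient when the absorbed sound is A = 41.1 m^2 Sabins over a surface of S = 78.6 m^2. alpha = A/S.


Absorption coefficient = absorbed power / incident power
alpha = A / S = 41.1 / 78.6 = 0.5229


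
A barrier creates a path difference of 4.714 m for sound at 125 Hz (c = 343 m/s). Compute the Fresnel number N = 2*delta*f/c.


N = 2*delta*f/c = 2*delta/lambda, where lambda = c/f
lambda = 343 / 125 = 2.744 m
N = 2 * 4.714 / 2.744 = 3.4359


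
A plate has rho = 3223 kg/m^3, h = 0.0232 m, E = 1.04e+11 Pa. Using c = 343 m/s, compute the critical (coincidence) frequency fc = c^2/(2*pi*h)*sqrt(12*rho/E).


12*rho/E = 12*3223/1.04e+11 = 3.71885e-07
sqrt(12*rho/E) = sqrt(3.71885e-07) = 0.000609824
c^2/(2*pi*h) = 343^2/(2*pi*0.0232) = 807087
fc = 807087 * 0.000609824 = 492.18 Hz


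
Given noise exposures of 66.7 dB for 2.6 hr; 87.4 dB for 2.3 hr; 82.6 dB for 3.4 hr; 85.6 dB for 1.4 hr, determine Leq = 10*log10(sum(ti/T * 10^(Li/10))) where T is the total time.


T_total = 2.6 + 2.3 + 3.4 + 1.4 = 9.7 hr
(2.6/9.7) * 10^(66.7/10) = 1.25372e+06
(2.3/9.7) * 10^(87.4/10) = 1.30304e+08
(3.4/9.7) * 10^(82.6/10) = 6.37833e+07
(1.4/9.7) * 10^(85.6/10) = 5.2403e+07
Sum = 1.25372e+06 + 1.30304e+08 + 6.37833e+07 + 5.2403e+07 = 2.47744e+08
Leq = 10*log10(2.47744e+08) = 83.94 dB


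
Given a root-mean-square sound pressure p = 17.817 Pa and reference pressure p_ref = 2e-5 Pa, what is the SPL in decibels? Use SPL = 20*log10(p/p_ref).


p / p_ref = 17.817 / 2e-5 = 890850
SPL = 20 * log10(890850) = 119 dB


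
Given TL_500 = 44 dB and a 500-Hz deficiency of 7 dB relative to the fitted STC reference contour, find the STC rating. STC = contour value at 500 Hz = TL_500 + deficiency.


By ASTM E413, STC = value of the fitted reference contour at 500 Hz.
Contour value at 500 Hz = TL_500 + deficiency = 44 + 7 = 51
STC = 51


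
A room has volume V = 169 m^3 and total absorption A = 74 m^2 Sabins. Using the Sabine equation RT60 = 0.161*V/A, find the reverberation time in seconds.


RT60 = 0.161 * 169 / 74 = 0.36769 s


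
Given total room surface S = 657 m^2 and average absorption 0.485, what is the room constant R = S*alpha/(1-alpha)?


R = 657 * 0.485 / (1 - 0.485) = 618.73 m^2


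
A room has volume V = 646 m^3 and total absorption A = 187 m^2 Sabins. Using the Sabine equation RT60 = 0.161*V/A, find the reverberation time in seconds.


RT60 = 0.161 * 646 / 187 = 0.55618 s


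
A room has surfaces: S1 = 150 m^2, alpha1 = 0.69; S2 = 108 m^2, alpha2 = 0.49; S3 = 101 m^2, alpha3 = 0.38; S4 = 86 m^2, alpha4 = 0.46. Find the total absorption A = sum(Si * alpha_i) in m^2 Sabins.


150 * 0.69 = 103.5
108 * 0.49 = 52.92
101 * 0.38 = 38.38
86 * 0.46 = 39.56
A_total = 103.5 + 52.92 + 38.38 + 39.56 = 234.36 m^2


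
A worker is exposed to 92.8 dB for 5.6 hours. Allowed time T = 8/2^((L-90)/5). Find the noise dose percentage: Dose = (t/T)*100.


T_allowed = 8 / 2^((92.8 - 90)/5) = 5.42642 hr
Dose = 5.6 / 5.42642 * 100 = 103.2 %


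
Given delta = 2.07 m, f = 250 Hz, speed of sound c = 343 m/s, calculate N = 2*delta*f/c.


N = 2*delta*f/c = 2*delta/lambda, where lambda = c/f
lambda = 343 / 250 = 1.372 m
N = 2 * 2.07 / 1.372 = 3.0175


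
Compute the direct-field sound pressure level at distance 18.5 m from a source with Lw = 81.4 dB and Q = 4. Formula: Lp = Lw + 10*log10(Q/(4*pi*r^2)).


4*pi*r^2 = 4*pi*18.5^2 = 4300.84 m^2
Q / (4*pi*r^2) = 4 / 4300.84 = 0.000930051
Lp = 81.4 + 10*log10(0.000930051) = 51.085 dB


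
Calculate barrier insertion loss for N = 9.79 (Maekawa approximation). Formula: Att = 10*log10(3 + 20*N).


3 + 20*N = 3 + 20*9.79 = 198.8
Att = 10*log10(198.8) = 22.984 dB


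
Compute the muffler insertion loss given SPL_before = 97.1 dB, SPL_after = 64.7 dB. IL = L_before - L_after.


Insertion loss = SPL without muffler - SPL with muffler
IL = 97.1 - 64.7 = 32.4 dB


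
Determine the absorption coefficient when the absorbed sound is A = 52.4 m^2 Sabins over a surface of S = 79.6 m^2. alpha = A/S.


Absorption coefficient = absorbed power / incident power
alpha = A / S = 52.4 / 79.6 = 0.65829


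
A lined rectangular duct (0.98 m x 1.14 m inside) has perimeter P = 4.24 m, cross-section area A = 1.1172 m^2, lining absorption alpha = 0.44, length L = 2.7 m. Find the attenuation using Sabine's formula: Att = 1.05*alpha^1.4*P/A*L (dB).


alpha^1.4 = 0.44^1.4 = 0.316835
Attenuation rate = 1.05 * alpha^1.4 * P / A
= 1.05 * 0.316835 * 4.24 / 1.1172 = 1.26258 dB/m
Total Att = 1.26258 * 2.7 = 3.409 dB


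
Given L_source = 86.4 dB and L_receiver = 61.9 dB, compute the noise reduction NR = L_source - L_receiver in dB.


NR = L_source - L_receiver (difference between source and receiving room levels)
NR = 86.4 - 61.9 = 24.5 dB


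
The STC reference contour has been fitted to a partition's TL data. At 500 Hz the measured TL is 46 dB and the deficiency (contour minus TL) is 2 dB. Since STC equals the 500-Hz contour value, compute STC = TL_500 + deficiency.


By ASTM E413, STC = value of the fitted reference contour at 500 Hz.
Contour value at 500 Hz = TL_500 + deficiency = 46 + 2 = 48
STC = 48


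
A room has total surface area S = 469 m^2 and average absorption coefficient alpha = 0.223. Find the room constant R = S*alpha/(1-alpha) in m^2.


R = 469 * 0.223 / (1 - 0.223) = 134.6 m^2


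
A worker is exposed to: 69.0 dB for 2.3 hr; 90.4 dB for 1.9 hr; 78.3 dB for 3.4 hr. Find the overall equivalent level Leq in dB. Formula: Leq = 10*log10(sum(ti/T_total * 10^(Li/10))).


T_total = 2.3 + 1.9 + 3.4 = 7.6 hr
(2.3/7.6) * 10^(69.0/10) = 2.40389e+06
(1.9/7.6) * 10^(90.4/10) = 2.7412e+08
(3.4/7.6) * 10^(78.3/10) = 3.02458e+07
Sum = 2.40389e+06 + 2.7412e+08 + 3.02458e+07 = 3.0677e+08
Leq = 10*log10(3.0677e+08) = 84.868 dB


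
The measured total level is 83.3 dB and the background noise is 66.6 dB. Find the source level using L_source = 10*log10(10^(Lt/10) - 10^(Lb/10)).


10^(83.3/10) = 2.13796e+08
10^(66.6/10) = 4.57088e+06
Difference = 2.13796e+08 - 4.57088e+06 = 2.09225e+08
L_source = 10*log10(2.09225e+08) = 83.206 dB


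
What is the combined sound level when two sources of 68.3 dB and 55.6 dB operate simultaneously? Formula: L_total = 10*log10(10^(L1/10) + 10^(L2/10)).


10^(68.3/10) = 6.76083e+06
10^(55.6/10) = 363078
Sum = 6.76083e+06 + 363078 = 7.12391e+06
L_total = 10*log10(7.12391e+06) = 68.527 dB


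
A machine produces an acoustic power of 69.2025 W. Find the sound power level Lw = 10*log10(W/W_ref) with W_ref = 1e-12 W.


W / W_ref = 69.2025 / 1e-12 = 6.92025e+13
Lw = 10 * log10(6.92025e+13) = 138.4 dB


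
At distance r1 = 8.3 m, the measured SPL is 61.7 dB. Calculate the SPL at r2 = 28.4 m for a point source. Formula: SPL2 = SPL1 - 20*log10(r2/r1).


r2/r1 = 28.4/8.3 = 3.42169
Correction = 20*log10(3.42169) = 10.6848 dB
SPL2 = 61.7 - 10.6848 = 51.015 dB


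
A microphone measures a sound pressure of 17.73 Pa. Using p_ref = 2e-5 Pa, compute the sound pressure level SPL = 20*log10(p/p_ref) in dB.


p / p_ref = 17.73 / 2e-5 = 886500
SPL = 20 * log10(886500) = 118.95 dB


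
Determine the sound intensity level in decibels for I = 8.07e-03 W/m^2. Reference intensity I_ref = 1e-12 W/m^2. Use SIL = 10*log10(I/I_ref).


I / I_ref = 8.07e-03 / 1e-12 = 8.07e+09
SIL = 10 * log10(8.07e+09) = 99.069 dB


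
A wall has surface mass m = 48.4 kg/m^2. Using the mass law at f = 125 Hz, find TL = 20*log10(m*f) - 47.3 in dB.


m * f = 48.4 * 125 = 6050
20*log10(6050) = 75.6351 dB
TL = 75.6351 - 47.3 = 28.335 dB


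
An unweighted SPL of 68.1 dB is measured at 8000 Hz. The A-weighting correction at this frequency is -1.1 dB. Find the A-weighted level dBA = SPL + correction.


A-weighting table: 8000 Hz -> -1.1 dB correction
SPL_A = SPL + correction = 68.1 + (-1.1) = 67 dBA


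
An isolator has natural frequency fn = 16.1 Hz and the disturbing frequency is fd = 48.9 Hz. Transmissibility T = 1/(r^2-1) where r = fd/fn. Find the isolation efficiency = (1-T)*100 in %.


r = 48.9 / 16.1 = 3.03727
r^2 - 1 = 3.03727^2 - 1 = 8.22501
T = 1/8.22501 = 0.12158
Efficiency = (1 - 0.12158)*100 = 87.842 %


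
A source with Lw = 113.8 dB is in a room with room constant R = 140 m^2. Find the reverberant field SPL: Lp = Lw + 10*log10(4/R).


4/R = 4/140 = 0.0285714
Lp = 113.8 + 10*log10(0.0285714) = 98.359 dB


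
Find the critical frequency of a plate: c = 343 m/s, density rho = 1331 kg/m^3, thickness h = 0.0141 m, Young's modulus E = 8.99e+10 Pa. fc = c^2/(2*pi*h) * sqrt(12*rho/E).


12*rho/E = 12*1331/8.99e+10 = 1.77664e-07
sqrt(12*rho/E) = sqrt(1.77664e-07) = 0.000421502
c^2/(2*pi*h) = 343^2/(2*pi*0.0141) = 1.32797e+06
fc = 1.32797e+06 * 0.000421502 = 559.74 Hz


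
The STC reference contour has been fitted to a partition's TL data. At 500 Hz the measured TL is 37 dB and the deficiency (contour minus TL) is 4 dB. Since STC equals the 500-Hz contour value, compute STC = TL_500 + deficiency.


By ASTM E413, STC = value of the fitted reference contour at 500 Hz.
Contour value at 500 Hz = TL_500 + deficiency = 37 + 4 = 41
STC = 41


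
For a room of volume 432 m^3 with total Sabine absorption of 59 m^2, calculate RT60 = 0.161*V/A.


RT60 = 0.161 * 432 / 59 = 1.1788 s


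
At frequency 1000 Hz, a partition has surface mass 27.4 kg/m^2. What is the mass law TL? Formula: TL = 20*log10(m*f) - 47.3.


m * f = 27.4 * 1000 = 27400
20*log10(27400) = 88.755 dB
TL = 88.755 - 47.3 = 41.455 dB


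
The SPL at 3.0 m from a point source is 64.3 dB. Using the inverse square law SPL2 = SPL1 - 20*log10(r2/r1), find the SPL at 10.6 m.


r2/r1 = 10.6/3.0 = 3.53333
Correction = 20*log10(3.53333) = 10.9637 dB
SPL2 = 64.3 - 10.9637 = 53.336 dB


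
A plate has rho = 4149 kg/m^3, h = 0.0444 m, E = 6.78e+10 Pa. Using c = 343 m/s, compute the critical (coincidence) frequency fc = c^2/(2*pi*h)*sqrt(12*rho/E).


12*rho/E = 12*4149/6.78e+10 = 7.34336e-07
sqrt(12*rho/E) = sqrt(7.34336e-07) = 0.000856934
c^2/(2*pi*h) = 343^2/(2*pi*0.0444) = 421721
fc = 421721 * 0.000856934 = 361.39 Hz


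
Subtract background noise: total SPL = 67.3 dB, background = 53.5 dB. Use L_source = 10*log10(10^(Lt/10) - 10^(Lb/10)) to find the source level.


10^(67.3/10) = 5.37032e+06
10^(53.5/10) = 223872
Difference = 5.37032e+06 - 223872 = 5.14645e+06
L_source = 10*log10(5.14645e+06) = 67.115 dB


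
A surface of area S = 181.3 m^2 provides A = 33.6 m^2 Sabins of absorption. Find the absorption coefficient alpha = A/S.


Absorption coefficient = absorbed power / incident power
alpha = A / S = 33.6 / 181.3 = 0.18533


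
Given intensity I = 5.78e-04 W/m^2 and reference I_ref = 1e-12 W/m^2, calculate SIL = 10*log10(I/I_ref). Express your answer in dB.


I / I_ref = 5.78e-04 / 1e-12 = 5.78e+08
SIL = 10 * log10(5.78e+08) = 87.619 dB


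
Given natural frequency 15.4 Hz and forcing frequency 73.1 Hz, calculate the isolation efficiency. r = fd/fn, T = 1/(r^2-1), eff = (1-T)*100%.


r = 73.1 / 15.4 = 4.74675
r^2 - 1 = 4.74675^2 - 1 = 21.5316
T = 1/21.5316 = 0.0464434
Efficiency = (1 - 0.0464434)*100 = 95.356 %


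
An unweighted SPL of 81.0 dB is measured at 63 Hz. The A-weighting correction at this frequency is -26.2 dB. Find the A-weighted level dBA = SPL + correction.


A-weighting table: 63 Hz -> -26.2 dB correction
SPL_A = SPL + correction = 81.0 + (-26.2) = 54.8 dBA


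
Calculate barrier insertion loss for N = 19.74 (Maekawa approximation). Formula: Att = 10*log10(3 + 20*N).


3 + 20*N = 3 + 20*19.74 = 397.8
Att = 10*log10(397.8) = 25.997 dB


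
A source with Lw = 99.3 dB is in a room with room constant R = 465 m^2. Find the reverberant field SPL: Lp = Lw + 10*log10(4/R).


4/R = 4/465 = 0.00860215
Lp = 99.3 + 10*log10(0.00860215) = 78.646 dB


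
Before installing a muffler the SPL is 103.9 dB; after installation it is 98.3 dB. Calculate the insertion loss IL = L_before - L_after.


Insertion loss = SPL without muffler - SPL with muffler
IL = 103.9 - 98.3 = 5.6 dB


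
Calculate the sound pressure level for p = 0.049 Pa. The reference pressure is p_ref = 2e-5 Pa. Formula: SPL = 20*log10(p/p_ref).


p / p_ref = 0.049 / 2e-5 = 2450
SPL = 20 * log10(2450) = 67.783 dB


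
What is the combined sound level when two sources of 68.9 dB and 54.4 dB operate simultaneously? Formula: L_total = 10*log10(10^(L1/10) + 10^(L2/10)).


10^(68.9/10) = 7.76247e+06
10^(54.4/10) = 275423
Sum = 7.76247e+06 + 275423 = 8.03789e+06
L_total = 10*log10(8.03789e+06) = 69.051 dB


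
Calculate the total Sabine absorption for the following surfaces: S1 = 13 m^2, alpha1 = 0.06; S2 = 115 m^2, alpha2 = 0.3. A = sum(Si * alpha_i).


13 * 0.06 = 0.78
115 * 0.3 = 34.5
A_total = 0.78 + 34.5 = 35.28 m^2


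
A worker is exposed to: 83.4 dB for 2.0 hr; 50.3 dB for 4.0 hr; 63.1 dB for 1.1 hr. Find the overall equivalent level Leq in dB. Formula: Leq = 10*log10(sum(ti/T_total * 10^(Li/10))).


T_total = 2.0 + 4.0 + 1.1 = 7.1 hr
(2.0/7.1) * 10^(83.4/10) = 6.16271e+07
(4.0/7.1) * 10^(50.3/10) = 60367.3
(1.1/7.1) * 10^(63.1/10) = 316326
Sum = 6.16271e+07 + 60367.3 + 316326 = 6.20038e+07
Leq = 10*log10(6.20038e+07) = 77.924 dB


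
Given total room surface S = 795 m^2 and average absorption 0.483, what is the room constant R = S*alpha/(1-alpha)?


R = 795 * 0.483 / (1 - 0.483) = 742.72 m^2


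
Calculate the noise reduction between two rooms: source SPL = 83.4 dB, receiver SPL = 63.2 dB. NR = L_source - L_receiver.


NR = L_source - L_receiver (difference between source and receiving room levels)
NR = 83.4 - 63.2 = 20.2 dB


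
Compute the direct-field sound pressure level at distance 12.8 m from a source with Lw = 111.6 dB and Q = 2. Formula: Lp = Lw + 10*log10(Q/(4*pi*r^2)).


4*pi*r^2 = 4*pi*12.8^2 = 2058.87 m^2
Q / (4*pi*r^2) = 2 / 2058.87 = 0.000971407
Lp = 111.6 + 10*log10(0.000971407) = 81.474 dB


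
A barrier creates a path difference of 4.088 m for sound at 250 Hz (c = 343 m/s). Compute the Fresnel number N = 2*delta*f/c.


N = 2*delta*f/c = 2*delta/lambda, where lambda = c/f
lambda = 343 / 250 = 1.372 m
N = 2 * 4.088 / 1.372 = 5.9592


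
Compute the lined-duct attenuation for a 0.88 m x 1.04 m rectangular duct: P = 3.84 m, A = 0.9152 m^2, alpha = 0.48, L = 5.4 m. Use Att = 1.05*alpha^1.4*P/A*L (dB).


alpha^1.4 = 0.48^1.4 = 0.35788
Attenuation rate = 1.05 * alpha^1.4 * P / A
= 1.05 * 0.35788 * 3.84 / 0.9152 = 1.57667 dB/m
Total Att = 1.57667 * 5.4 = 8.514 dB


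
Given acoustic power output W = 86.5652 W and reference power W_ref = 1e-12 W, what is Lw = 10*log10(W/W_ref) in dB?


W / W_ref = 86.5652 / 1e-12 = 8.65652e+13
Lw = 10 * log10(8.65652e+13) = 139.37 dB


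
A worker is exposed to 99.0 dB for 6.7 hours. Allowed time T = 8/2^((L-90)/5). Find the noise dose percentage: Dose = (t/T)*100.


T_allowed = 8 / 2^((99.0 - 90)/5) = 2.2974 hr
Dose = 6.7 / 2.2974 * 100 = 291.63 %


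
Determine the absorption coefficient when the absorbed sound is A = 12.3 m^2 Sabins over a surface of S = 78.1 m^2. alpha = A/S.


Absorption coefficient = absorbed power / incident power
alpha = A / S = 12.3 / 78.1 = 0.15749


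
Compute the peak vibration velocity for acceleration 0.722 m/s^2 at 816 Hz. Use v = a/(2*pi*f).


omega = 2*pi*f = 2*pi*816 = 5127.08 rad/s
v = a / omega = 0.722 / 5127.08 = 0.00014082 m/s


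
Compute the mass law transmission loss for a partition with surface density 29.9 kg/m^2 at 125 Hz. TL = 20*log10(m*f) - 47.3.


m * f = 29.9 * 125 = 3737.5
20*log10(3737.5) = 71.4516 dB
TL = 71.4516 - 47.3 = 24.152 dB


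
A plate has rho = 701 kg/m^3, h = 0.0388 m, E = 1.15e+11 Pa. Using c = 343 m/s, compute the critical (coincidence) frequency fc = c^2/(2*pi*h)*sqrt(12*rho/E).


12*rho/E = 12*701/1.15e+11 = 7.31478e-08
sqrt(12*rho/E) = sqrt(7.31478e-08) = 0.000270458
c^2/(2*pi*h) = 343^2/(2*pi*0.0388) = 482588
fc = 482588 * 0.000270458 = 130.52 Hz


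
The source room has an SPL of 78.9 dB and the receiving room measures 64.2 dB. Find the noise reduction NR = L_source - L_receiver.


NR = L_source - L_receiver (difference between source and receiving room levels)
NR = 78.9 - 64.2 = 14.7 dB


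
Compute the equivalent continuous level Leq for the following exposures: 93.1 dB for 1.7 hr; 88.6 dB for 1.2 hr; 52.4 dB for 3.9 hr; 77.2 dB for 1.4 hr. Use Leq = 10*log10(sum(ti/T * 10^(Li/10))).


T_total = 1.7 + 1.2 + 3.9 + 1.4 = 8.2 hr
(1.7/8.2) * 10^(93.1/10) = 4.23287e+08
(1.2/8.2) * 10^(88.6/10) = 1.06015e+08
(3.9/8.2) * 10^(52.4/10) = 82651.5
(1.4/8.2) * 10^(77.2/10) = 8.96013e+06
Sum = 4.23287e+08 + 1.06015e+08 + 82651.5 + 8.96013e+06 = 5.38345e+08
Leq = 10*log10(5.38345e+08) = 87.311 dB


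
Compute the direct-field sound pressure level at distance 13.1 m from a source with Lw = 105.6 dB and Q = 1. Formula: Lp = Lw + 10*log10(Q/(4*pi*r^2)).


4*pi*r^2 = 4*pi*13.1^2 = 2156.51 m^2
Q / (4*pi*r^2) = 1 / 2156.51 = 0.000463712
Lp = 105.6 + 10*log10(0.000463712) = 72.262 dB


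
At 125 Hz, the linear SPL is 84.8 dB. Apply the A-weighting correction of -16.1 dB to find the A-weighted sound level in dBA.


A-weighting table: 125 Hz -> -16.1 dB correction
SPL_A = SPL + correction = 84.8 + (-16.1) = 68.7 dBA


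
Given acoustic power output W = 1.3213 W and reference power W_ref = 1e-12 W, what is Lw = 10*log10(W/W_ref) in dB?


W / W_ref = 1.3213 / 1e-12 = 1.3213e+12
Lw = 10 * log10(1.3213e+12) = 121.21 dB


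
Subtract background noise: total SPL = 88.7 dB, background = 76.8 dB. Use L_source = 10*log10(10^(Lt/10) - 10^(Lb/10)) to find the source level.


10^(88.7/10) = 7.4131e+08
10^(76.8/10) = 4.7863e+07
Difference = 7.4131e+08 - 4.7863e+07 = 6.93447e+08
L_source = 10*log10(6.93447e+08) = 88.41 dB


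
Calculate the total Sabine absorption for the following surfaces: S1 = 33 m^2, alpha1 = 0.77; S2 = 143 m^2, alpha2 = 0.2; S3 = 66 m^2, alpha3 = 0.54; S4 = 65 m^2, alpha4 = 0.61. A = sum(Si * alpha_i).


33 * 0.77 = 25.41
143 * 0.2 = 28.6
66 * 0.54 = 35.64
65 * 0.61 = 39.65
A_total = 25.41 + 28.6 + 35.64 + 39.65 = 129.3 m^2


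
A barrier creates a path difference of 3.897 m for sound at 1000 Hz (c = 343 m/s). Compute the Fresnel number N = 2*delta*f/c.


N = 2*delta*f/c = 2*delta/lambda, where lambda = c/f
lambda = 343 / 1000 = 0.343 m
N = 2 * 3.897 / 0.343 = 22.723


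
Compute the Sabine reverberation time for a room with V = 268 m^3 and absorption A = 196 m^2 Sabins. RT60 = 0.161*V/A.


RT60 = 0.161 * 268 / 196 = 0.22014 s


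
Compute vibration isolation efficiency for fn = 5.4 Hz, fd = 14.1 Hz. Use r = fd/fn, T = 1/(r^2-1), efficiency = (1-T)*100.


r = 14.1 / 5.4 = 2.61111
r^2 - 1 = 2.61111^2 - 1 = 5.8179
T = 1/5.8179 = 0.171883
Efficiency = (1 - 0.171883)*100 = 82.812 %


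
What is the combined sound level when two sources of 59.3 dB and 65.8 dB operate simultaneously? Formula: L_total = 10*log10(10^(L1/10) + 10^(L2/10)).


10^(59.3/10) = 851138
10^(65.8/10) = 3.80189e+06
Sum = 851138 + 3.80189e+06 = 4.65303e+06
L_total = 10*log10(4.65303e+06) = 66.677 dB


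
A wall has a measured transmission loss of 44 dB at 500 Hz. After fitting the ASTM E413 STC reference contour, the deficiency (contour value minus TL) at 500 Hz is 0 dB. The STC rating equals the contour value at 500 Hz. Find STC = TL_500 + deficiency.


By ASTM E413, STC = value of the fitted reference contour at 500 Hz.
Contour value at 500 Hz = TL_500 + deficiency = 44 + 0 = 44
STC = 44


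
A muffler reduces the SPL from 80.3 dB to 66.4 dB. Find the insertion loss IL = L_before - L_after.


Insertion loss = SPL without muffler - SPL with muffler
IL = 80.3 - 66.4 = 13.9 dB


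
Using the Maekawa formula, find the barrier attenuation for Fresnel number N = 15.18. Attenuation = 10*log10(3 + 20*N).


3 + 20*N = 3 + 20*15.18 = 306.6
Att = 10*log10(306.6) = 24.866 dB


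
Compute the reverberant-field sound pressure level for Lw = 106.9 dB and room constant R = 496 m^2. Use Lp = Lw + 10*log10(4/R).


4/R = 4/496 = 0.00806452
Lp = 106.9 + 10*log10(0.00806452) = 85.966 dB


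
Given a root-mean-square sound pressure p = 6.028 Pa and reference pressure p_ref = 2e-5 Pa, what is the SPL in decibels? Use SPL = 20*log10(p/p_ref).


p / p_ref = 6.028 / 2e-5 = 301400
SPL = 20 * log10(301400) = 109.58 dB


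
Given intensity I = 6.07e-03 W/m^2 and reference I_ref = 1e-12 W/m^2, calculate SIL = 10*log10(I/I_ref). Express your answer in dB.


I / I_ref = 6.07e-03 / 1e-12 = 6.07e+09
SIL = 10 * log10(6.07e+09) = 97.832 dB


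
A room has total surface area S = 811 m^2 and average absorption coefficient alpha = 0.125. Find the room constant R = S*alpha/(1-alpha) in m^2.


R = 811 * 0.125 / (1 - 0.125) = 115.86 m^2


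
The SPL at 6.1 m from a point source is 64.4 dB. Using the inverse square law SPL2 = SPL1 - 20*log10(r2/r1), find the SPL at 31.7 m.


r2/r1 = 31.7/6.1 = 5.19672
Correction = 20*log10(5.19672) = 14.3146 dB
SPL2 = 64.4 - 14.3146 = 50.085 dB


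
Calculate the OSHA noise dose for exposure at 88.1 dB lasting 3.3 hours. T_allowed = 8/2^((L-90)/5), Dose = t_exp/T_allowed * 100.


T_allowed = 8 / 2^((88.1 - 90)/5) = 10.4107 hr
Dose = 3.3 / 10.4107 * 100 = 31.698 %


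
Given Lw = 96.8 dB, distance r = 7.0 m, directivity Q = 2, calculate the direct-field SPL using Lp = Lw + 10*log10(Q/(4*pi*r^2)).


4*pi*r^2 = 4*pi*7.0^2 = 615.752 m^2
Q / (4*pi*r^2) = 2 / 615.752 = 0.00324806
Lp = 96.8 + 10*log10(0.00324806) = 71.916 dB


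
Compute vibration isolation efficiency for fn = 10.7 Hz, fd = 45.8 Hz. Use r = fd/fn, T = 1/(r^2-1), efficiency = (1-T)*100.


r = 45.8 / 10.7 = 4.28037
r^2 - 1 = 4.28037^2 - 1 = 17.3216
T = 1/17.3216 = 0.0577314
Efficiency = (1 - 0.0577314)*100 = 94.227 %


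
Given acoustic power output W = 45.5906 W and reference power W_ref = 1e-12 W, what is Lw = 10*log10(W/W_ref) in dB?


W / W_ref = 45.5906 / 1e-12 = 4.55906e+13
Lw = 10 * log10(4.55906e+13) = 136.59 dB


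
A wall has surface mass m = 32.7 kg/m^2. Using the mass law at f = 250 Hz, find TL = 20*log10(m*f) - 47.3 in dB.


m * f = 32.7 * 250 = 8175
20*log10(8175) = 78.2498 dB
TL = 78.2498 - 47.3 = 30.95 dB


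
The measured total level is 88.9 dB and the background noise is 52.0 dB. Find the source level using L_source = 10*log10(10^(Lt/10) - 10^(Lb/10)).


10^(88.9/10) = 7.76247e+08
10^(52.0/10) = 158489
Difference = 7.76247e+08 - 158489 = 7.76089e+08
L_source = 10*log10(7.76089e+08) = 88.899 dB


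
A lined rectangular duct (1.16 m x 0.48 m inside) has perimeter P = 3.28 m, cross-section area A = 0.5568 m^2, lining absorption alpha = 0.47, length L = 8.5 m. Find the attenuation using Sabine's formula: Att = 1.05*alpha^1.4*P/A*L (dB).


alpha^1.4 = 0.47^1.4 = 0.347486
Attenuation rate = 1.05 * alpha^1.4 * P / A
= 1.05 * 0.347486 * 3.28 / 0.5568 = 2.14932 dB/m
Total Att = 2.14932 * 8.5 = 18.269 dB


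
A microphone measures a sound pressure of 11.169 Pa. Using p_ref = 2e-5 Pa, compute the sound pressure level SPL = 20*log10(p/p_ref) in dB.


p / p_ref = 11.169 / 2e-5 = 558450
SPL = 20 * log10(558450) = 114.94 dB


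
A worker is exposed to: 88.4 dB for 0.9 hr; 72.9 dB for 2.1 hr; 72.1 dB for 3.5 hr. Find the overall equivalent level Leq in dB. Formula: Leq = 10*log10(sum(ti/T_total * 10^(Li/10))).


T_total = 0.9 + 2.1 + 3.5 = 6.5 hr
(0.9/6.5) * 10^(88.4/10) = 9.5792e+07
(2.1/6.5) * 10^(72.9/10) = 6.2995e+06
(3.5/6.5) * 10^(72.1/10) = 8.73282e+06
Sum = 9.5792e+07 + 6.2995e+06 + 8.73282e+06 = 1.10824e+08
Leq = 10*log10(1.10824e+08) = 80.446 dB


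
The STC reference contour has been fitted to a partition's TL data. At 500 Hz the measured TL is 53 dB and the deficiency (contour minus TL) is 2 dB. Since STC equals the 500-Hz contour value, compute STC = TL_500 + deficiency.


By ASTM E413, STC = value of the fitted reference contour at 500 Hz.
Contour value at 500 Hz = TL_500 + deficiency = 53 + 2 = 55
STC = 55


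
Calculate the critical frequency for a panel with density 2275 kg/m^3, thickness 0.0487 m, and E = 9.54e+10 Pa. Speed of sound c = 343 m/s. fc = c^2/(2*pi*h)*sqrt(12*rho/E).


12*rho/E = 12*2275/9.54e+10 = 2.86164e-07
sqrt(12*rho/E) = sqrt(2.86164e-07) = 0.000534943
c^2/(2*pi*h) = 343^2/(2*pi*0.0487) = 384485
fc = 384485 * 0.000534943 = 205.68 Hz


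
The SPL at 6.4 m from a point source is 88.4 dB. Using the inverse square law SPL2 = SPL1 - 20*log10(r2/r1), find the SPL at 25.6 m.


r2/r1 = 25.6/6.4 = 4
Correction = 20*log10(4) = 12.0412 dB
SPL2 = 88.4 - 12.0412 = 76.359 dB


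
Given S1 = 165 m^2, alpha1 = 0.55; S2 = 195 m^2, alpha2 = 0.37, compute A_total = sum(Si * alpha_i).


165 * 0.55 = 90.75
195 * 0.37 = 72.15
A_total = 90.75 + 72.15 = 162.9 m^2


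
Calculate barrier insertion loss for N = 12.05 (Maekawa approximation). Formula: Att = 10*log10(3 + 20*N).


3 + 20*N = 3 + 20*12.05 = 244
Att = 10*log10(244) = 23.874 dB


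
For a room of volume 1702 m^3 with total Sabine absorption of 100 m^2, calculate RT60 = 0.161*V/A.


RT60 = 0.161 * 1702 / 100 = 2.7402 s


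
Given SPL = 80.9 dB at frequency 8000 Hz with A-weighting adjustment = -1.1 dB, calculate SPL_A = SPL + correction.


A-weighting table: 8000 Hz -> -1.1 dB correction
SPL_A = SPL + correction = 80.9 + (-1.1) = 79.8 dBA


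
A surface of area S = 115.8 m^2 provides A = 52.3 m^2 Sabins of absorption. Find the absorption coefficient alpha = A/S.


Absorption coefficient = absorbed power / incident power
alpha = A / S = 52.3 / 115.8 = 0.45164


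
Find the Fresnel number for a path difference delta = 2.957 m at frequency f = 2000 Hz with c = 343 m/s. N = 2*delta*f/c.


N = 2*delta*f/c = 2*delta/lambda, where lambda = c/f
lambda = 343 / 2000 = 0.1715 m
N = 2 * 2.957 / 0.1715 = 34.484


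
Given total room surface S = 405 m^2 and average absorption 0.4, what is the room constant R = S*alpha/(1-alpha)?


R = 405 * 0.4 / (1 - 0.4) = 270 m^2


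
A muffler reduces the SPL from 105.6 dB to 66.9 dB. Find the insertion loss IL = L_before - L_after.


Insertion loss = SPL without muffler - SPL with muffler
IL = 105.6 - 66.9 = 38.7 dB


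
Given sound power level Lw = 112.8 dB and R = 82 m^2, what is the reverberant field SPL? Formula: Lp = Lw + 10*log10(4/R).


4/R = 4/82 = 0.0487805
Lp = 112.8 + 10*log10(0.0487805) = 99.682 dB


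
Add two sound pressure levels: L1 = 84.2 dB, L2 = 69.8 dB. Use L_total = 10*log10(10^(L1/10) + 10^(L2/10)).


10^(84.2/10) = 2.63027e+08
10^(69.8/10) = 9.54993e+06
Sum = 2.63027e+08 + 9.54993e+06 = 2.72577e+08
L_total = 10*log10(2.72577e+08) = 84.355 dB


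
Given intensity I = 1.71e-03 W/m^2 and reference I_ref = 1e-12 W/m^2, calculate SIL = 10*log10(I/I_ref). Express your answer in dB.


I / I_ref = 1.71e-03 / 1e-12 = 1.71e+09
SIL = 10 * log10(1.71e+09) = 92.33 dB


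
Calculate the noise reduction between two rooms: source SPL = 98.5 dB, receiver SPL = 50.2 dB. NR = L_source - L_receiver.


NR = L_source - L_receiver (difference between source and receiving room levels)
NR = 98.5 - 50.2 = 48.3 dB


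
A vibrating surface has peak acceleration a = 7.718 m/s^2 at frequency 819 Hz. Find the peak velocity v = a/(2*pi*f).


omega = 2*pi*f = 2*pi*819 = 5145.93 rad/s
v = a / omega = 7.718 / 5145.93 = 0.0014998 m/s


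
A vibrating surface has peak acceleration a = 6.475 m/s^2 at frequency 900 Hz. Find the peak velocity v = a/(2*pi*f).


omega = 2*pi*f = 2*pi*900 = 5654.87 rad/s
v = a / omega = 6.475 / 5654.87 = 0.001145 m/s


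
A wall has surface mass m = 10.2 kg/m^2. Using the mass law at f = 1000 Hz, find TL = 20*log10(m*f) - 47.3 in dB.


m * f = 10.2 * 1000 = 10200
20*log10(10200) = 80.172 dB
TL = 80.172 - 47.3 = 32.872 dB


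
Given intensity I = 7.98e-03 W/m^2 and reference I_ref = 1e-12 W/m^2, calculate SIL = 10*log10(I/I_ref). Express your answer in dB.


I / I_ref = 7.98e-03 / 1e-12 = 7.98e+09
SIL = 10 * log10(7.98e+09) = 99.02 dB


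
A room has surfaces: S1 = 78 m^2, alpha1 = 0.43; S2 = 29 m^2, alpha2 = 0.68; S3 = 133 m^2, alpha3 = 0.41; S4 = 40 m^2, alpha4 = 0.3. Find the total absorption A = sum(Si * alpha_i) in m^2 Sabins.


78 * 0.43 = 33.54
29 * 0.68 = 19.72
133 * 0.41 = 54.53
40 * 0.3 = 12
A_total = 33.54 + 19.72 + 54.53 + 12 = 119.79 m^2


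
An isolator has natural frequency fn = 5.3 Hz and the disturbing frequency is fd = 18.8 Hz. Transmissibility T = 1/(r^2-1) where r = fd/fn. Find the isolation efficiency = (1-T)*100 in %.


r = 18.8 / 5.3 = 3.54717
r^2 - 1 = 3.54717^2 - 1 = 11.5824
T = 1/11.5824 = 0.0863379
Efficiency = (1 - 0.0863379)*100 = 91.366 %


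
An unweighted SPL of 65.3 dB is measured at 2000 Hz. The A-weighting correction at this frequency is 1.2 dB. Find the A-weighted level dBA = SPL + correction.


A-weighting table: 2000 Hz -> 1.2 dB correction
SPL_A = SPL + correction = 65.3 + (1.2) = 66.5 dBA


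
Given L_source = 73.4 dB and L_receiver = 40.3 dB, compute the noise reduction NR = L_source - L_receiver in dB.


NR = L_source - L_receiver (difference between source and receiving room levels)
NR = 73.4 - 40.3 = 33.1 dB


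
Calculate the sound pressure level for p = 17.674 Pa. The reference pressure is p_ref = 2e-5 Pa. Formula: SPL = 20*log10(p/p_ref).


p / p_ref = 17.674 / 2e-5 = 883700
SPL = 20 * log10(883700) = 118.93 dB


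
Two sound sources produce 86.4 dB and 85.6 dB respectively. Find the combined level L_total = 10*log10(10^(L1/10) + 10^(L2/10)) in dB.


10^(86.4/10) = 4.36516e+08
10^(85.6/10) = 3.63078e+08
Sum = 4.36516e+08 + 3.63078e+08 = 7.99594e+08
L_total = 10*log10(7.99594e+08) = 89.029 dB


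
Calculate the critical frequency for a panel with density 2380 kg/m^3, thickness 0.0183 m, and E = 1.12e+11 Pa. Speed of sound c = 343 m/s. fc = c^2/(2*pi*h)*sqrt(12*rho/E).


12*rho/E = 12*2380/1.12e+11 = 2.55e-07
sqrt(12*rho/E) = sqrt(2.55e-07) = 0.000504975
c^2/(2*pi*h) = 343^2/(2*pi*0.0183) = 1.02319e+06
fc = 1.02319e+06 * 0.000504975 = 516.69 Hz
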